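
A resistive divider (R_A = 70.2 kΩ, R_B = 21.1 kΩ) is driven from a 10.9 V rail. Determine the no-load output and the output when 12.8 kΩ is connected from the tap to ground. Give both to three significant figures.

Open-circuit: V = 10.9 × 21.1/(70.2 + 21.1) = 2.52 V.
With the load, R_B becomes R_B‖R_L = 7.967 kΩ, so V = 10.9 × 7.967/78.17 = 1.11 V.

Unloaded: 2.52 V; loaded: 1.11 V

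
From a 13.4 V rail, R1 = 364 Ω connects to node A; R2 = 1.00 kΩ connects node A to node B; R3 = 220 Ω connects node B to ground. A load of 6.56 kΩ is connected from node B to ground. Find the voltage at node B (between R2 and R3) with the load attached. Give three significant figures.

V ≈ 1.81 V

At node B, R3 is in parallel with the load: R3‖R_L = 212.9 Ω.
Below node A the resistance is R2 + (R3‖R_L) = 1213 Ω, so V_A = 13.4 × 1213/1577 = 10.31 V.
Then V_B = V_A × (R3‖R_L)/(R2 + R3‖R_L) = 10.31 × 212.9/1213 = 1.81 V.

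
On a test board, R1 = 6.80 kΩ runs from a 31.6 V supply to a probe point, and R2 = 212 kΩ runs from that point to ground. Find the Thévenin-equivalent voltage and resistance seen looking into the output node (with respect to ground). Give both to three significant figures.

V_th is the open-circuit tap voltage: 31.6 × 212/(6.80 + 212) = 30.6 V.
With the supply zeroed, R1 and R2 appear in parallel from the tap: R_th = R1‖R2 = (6.80 × 212)/218.8 = 6.59 kΩ.

V_th = 30.6 V, R_th = 6.59 kΩ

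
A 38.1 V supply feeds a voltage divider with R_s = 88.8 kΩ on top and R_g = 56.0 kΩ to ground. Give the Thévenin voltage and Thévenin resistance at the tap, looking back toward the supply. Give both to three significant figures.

V_th = 14.7 V, R_th = 34.3 kΩ

V_th is the open-circuit tap voltage: 38.1 × 56.0/(88.8 + 56.0) = 14.7 V.
With the supply zeroed, R_s and R_g appear in parallel from the tap: R_th = R_s‖R_g = (88.8 × 56.0)/144.8 = 34.3 kΩ.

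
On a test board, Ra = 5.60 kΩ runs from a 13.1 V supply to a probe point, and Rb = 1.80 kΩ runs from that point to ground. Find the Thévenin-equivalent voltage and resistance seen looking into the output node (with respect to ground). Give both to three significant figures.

V_th = 3.19 V, R_th = 1.36 kΩ

V_th is the open-circuit tap voltage: 13.1 × 1.80/(5.60 + 1.80) = 3.19 V.
With the supply zeroed, Ra and Rb appear in parallel from the tap: R_th = Ra‖Rb = (5.60 × 1.80)/7.400 = 1.36 kΩ.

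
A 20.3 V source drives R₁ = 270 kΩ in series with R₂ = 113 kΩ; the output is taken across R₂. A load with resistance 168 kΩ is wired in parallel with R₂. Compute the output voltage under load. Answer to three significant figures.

The load sits in parallel with R₂: R₂‖R_L = (113 × 168) / (113 + 168) = 67.56 kΩ.
V_out = 20.3 × 67.56 / (270 + 67.56) = 20.3 × 67.56/337.6 = 4.06 V.

V_out ≈ 4.06 V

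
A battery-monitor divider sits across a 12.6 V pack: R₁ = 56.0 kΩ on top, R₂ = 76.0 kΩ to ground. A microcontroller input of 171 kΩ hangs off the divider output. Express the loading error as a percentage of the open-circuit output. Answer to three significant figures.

15.9 %

Unloaded V = 12.6 × 76.0/132.0 = 7.255 V.
Loaded: R₂‖R_L = 52.62 kΩ, giving V = 12.6 × 52.62/108.6 = 6.104 V.
Drop = (7.255 − 6.104) / 7.255 = 15.9 %.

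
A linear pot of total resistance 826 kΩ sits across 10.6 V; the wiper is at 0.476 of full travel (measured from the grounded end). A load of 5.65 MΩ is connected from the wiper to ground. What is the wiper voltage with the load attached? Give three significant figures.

The wiper splits the pot into (1−α)R = 432.8 kΩ above and αR = 393.2 kΩ below.
Lower section ‖ load = 367.6 kΩ.
V_wiper = 10.6 × 367.6/(432.8 + 367.6) = 4.87 V.

V ≈ 4.87 V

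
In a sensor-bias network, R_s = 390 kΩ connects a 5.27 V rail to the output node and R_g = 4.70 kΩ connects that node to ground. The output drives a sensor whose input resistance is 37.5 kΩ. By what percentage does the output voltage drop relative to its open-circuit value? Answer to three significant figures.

The divider's output (Thévenin) resistance is R_s‖R_g = 4.644 kΩ.
Fractional drop under load = R_th/(R_th + R_L) = 4.644 / (4.644 + 37.5) = 0.1102.
So the output falls by 11.0 %.

11.0 %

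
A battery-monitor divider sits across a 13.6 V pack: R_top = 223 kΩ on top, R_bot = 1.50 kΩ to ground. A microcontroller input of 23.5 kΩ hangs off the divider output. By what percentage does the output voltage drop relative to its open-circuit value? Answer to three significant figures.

5.96 %

The divider's output (Thévenin) resistance is R_top‖R_bot = 1.490 kΩ.
Fractional drop under load = R_th/(R_th + R_L) = 1.490 / (1.490 + 23.5) = 0.05962.
So the output falls by 5.96 %.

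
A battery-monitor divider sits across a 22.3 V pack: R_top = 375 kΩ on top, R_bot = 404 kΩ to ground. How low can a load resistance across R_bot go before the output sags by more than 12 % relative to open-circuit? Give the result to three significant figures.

R_L(min) ≈ 1.43 MΩ

Output resistance R_th = R_top‖R_bot = (375 × 404)/779.0 = 194.5 kΩ.
The fractional drop is R_th/(R_th + R_L); requiring this ≤ 0.120 gives R_L ≥ R_th(1/0.120 − 1) = 194.5 × 7.333 = 1.43 MΩ.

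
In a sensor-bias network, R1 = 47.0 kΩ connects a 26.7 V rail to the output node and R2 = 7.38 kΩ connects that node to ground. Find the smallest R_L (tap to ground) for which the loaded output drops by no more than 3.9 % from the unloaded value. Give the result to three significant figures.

Output resistance R_th = R1‖R2 = (47.0 × 7.38)/54.38 = 6.378 kΩ.
The fractional drop is R_th/(R_th + R_L); requiring this ≤ 0.0390 gives R_L ≥ R_th(1/0.0390 − 1) = 6.378 × 24.64 = 157 kΩ.

R_L(min) ≈ 157 kΩ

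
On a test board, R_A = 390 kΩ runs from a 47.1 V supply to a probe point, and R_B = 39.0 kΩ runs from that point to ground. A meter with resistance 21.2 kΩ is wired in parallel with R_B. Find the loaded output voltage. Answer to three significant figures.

The load sits in parallel with R_B: R_B‖R_L = (39.0 × 21.2) / (39.0 + 21.2) = 13.73 kΩ.
V_out = 47.1 × 13.73 / (390 + 13.73) = 47.1 × 13.73/403.7 = 1.60 V.
(Unloaded it would have been 4.28 V.)

V_out ≈ 1.60 V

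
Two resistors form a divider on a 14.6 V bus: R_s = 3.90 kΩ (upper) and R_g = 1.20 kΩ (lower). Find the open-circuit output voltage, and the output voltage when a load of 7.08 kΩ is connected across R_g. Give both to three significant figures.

Open-circuit: V = 14.6 × 1.20/(3.90 + 1.20) = 3.44 V.
With the load, R_g becomes R_g‖R_L = 1.026 kΩ, so V = 14.6 × 1.026/4.926 = 3.04 V.

Unloaded: 3.44 V; loaded: 3.04 V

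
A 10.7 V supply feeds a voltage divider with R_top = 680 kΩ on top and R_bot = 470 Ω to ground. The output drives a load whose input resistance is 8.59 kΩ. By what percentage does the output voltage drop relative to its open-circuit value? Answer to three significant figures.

The divider's output (Thévenin) resistance is R_top‖R_bot = 469.7 Ω.
Fractional drop under load = R_th/(R_th + R_L) = 469.7 / (469.7 + 8590) = 0.05184.
So the output falls by 5.18 %.

5.18 %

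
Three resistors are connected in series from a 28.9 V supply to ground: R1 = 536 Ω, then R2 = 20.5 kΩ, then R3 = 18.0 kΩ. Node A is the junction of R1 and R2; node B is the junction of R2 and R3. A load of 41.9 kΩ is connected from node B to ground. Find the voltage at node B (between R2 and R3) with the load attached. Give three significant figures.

At node B, R3 is in parallel with the load: R3‖R_L = 12590 Ω.
Below node A the resistance is R2 + (R3‖R_L) = 33090 Ω, so V_A = 28.9 × 33090/33630 = 28.44 V.
Then V_B = V_A × (R3‖R_L)/(R2 + R3‖R_L) = 28.44 × 12590/33090 = 10.8 V.

V ≈ 10.8 V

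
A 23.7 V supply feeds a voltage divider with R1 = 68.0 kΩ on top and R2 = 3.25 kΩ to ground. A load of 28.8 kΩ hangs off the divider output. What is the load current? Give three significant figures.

I_L ≈ 0.0339 mA

R2‖R_L = 2.920 kΩ; V_out = 23.7 × 2.920/70.92 = 0.9759 V.
I_L = V_out / R_L = 0.9759 / 28.8 kΩ = 0.0339 mA.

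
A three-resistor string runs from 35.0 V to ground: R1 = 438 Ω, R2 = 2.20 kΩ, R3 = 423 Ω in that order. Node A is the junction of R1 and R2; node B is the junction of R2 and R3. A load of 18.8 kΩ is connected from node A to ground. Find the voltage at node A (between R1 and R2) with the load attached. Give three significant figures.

V ≈ 29.4 V

Below node A the series string R2+R3 = 2623 Ω sits in parallel with the 18800 Ω load: 2302 Ω.
V_A = 35.0 × 2302/(438 + 2302) = 29.4 V.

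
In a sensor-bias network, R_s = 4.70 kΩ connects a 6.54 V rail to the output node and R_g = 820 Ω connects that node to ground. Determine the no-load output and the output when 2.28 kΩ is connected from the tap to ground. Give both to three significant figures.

Unloaded: 0.972 V; loaded: 0.744 V

Open-circuit: V = 6.54 × 820/(4700 + 820) = 0.972 V.
With the load, R_g becomes R_g‖R_L = 603.1 Ω, so V = 6.54 × 603.1/5303 = 0.744 V.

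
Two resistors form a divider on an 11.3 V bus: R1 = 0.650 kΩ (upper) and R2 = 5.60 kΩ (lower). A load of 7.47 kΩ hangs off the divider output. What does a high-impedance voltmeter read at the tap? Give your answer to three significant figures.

The load sits in parallel with R2: R2‖R_L = (5600 × 7470) / (5600 + 7470) = 3201 Ω.
V_out = 11.3 × 3201 / (650 + 3201) = 11.3 × 3201/3851 = 9.39 V.

V_out ≈ 9.39 V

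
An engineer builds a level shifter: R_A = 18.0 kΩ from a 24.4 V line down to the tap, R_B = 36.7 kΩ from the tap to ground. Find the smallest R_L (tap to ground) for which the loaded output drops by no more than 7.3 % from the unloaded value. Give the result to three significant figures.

R_L(min) ≈ 153 kΩ

Output resistance R_th = R_A‖R_B = (18.0 × 36.7)/54.70 = 12.08 kΩ.
The fractional drop is R_th/(R_th + R_L); requiring this ≤ 0.0730 gives R_L ≥ R_th(1/0.0730 − 1) = 12.08 × 12.70 = 153 kΩ.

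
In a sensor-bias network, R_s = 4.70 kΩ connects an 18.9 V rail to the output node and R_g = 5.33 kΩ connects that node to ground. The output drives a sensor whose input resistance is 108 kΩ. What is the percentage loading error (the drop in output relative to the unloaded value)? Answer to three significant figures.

2.26 %

The divider's output (Thévenin) resistance is R_s‖R_g = 2.498 kΩ.
Fractional drop under load = R_th/(R_th + R_L) = 2.498 / (2.498 + 108) = 0.02260.
So the output falls by 2.26 %.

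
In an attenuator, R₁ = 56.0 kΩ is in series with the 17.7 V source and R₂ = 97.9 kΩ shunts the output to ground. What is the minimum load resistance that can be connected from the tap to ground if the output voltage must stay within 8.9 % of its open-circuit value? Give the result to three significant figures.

R_L(min) ≈ 365 kΩ

Output resistance R_th = R₁‖R₂ = (56.0 × 97.9)/153.9 = 35.62 kΩ.
The fractional drop is R_th/(R_th + R_L); requiring this ≤ 0.0890 gives R_L ≥ R_th(1/0.0890 − 1) = 35.62 × 10.24 = 365 kΩ.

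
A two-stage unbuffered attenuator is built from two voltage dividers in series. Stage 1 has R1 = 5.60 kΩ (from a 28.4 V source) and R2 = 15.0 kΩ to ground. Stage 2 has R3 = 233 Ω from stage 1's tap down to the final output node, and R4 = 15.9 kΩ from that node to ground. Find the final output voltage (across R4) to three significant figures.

V_out ≈ 16.3 V

Stage 2 presents R3+R4 = 16130 Ω as a load on stage 1's tap.
Stage 1's lower leg becomes R2‖(R3+R4) = 7773 Ω, so V_mid = 28.4 × 7773/13370 = 16.51 V.
Stage 2 is itself unloaded: V_out = V_mid × R4/(R3+R4) = 16.51 × 15900/16130 = 16.3 V.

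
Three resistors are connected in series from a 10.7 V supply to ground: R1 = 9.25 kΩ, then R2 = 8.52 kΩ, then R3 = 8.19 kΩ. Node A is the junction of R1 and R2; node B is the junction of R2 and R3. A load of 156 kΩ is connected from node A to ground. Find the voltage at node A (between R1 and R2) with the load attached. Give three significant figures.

V ≈ 6.63 V

Below node A the series string R2+R3 = 16.71 kΩ sits in parallel with the 156 kΩ load: 15.09 kΩ.
V_A = 10.7 × 15.09/(9.25 + 15.09) = 6.63 V.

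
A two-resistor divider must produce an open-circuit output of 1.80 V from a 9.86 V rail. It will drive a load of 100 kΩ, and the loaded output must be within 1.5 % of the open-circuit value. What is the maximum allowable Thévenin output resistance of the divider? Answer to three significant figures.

Loading drop = R_th/(R_th + R_L) ≤ 0.0150, so R_th ≤ R_L · ε/(1−ε) = 100 kΩ × 0.0150/0.9850 = 1.52 kΩ.
(Any R1, R2 with R2/(R1+R2) = 0.183 and R1‖R2 ≤ 1.52 kΩ will meet the spec.)

R_th ≤ 1.52 kΩ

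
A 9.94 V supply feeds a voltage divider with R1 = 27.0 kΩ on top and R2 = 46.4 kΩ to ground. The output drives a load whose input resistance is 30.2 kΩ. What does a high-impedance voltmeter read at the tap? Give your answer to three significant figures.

V_out ≈ 4.01 V

The load sits in parallel with R2: R2‖R_L = (46.4 × 30.2) / (46.4 + 30.2) = 18.29 kΩ.
V_out = 9.94 × 18.29 / (27.0 + 18.29) = 9.94 × 18.29/45.29 = 4.01 V.
(Unloaded it would have been 6.28 V.)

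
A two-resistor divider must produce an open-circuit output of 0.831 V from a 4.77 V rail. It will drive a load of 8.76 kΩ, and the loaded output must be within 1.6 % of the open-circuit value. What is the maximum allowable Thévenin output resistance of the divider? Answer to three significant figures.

Loading drop = R_th/(R_th + R_L) ≤ 0.0160, so R_th ≤ R_L · ε/(1−ε) = 8.76 kΩ × 0.0160/0.9840 = 142 Ω.

R_th ≤ 142 Ω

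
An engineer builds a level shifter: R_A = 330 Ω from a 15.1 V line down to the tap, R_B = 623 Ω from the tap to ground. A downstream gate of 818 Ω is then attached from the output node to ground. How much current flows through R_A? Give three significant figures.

I ≈ 22.1 mA

R_B‖R_L = 353.7 Ω, so the source sees R_A + R_B‖R_L = 683.7 Ω.
I = 15.1 V / 683.7 Ω = 22.1 mA.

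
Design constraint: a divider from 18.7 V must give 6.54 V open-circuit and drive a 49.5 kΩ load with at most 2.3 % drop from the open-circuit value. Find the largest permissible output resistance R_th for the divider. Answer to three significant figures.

Loading drop = R_th/(R_th + R_L) ≤ 0.0230, so R_th ≤ R_L · ε/(1−ε) = 49.5 kΩ × 0.0230/0.9770 = 1.17 kΩ.

R_th ≤ 1.17 kΩ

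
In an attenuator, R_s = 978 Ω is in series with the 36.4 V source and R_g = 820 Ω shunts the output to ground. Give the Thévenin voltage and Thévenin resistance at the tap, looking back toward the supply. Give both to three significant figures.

V_th = 16.6 V, R_th = 446 Ω

V_th is the open-circuit tap voltage: 36.4 × 820/(978 + 820) = 16.6 V.
With the supply zeroed, R_s and R_g appear in parallel from the tap: R_th = R_s‖R_g = (978 × 820)/1798 = 446 Ω.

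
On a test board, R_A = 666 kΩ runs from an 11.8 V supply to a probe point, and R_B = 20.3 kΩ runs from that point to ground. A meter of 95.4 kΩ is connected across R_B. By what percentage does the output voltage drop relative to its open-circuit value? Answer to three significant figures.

Unloaded V = 11.8 × 20.3/686.3 = 0.3490 V.
Loaded: R_B‖R_L = 16.74 kΩ, giving V = 11.8 × 16.74/682.7 = 0.2893 V.
Drop = (0.3490 − 0.2893) / 0.3490 = 17.1 %.

17.1 %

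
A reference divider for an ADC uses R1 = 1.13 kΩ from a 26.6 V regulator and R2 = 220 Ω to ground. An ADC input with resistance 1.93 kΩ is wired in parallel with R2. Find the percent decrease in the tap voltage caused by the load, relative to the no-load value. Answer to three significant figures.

The divider's output (Thévenin) resistance is R1‖R2 = 184.1 Ω.
Fractional drop under load = R_th/(R_th + R_L) = 184.1 / (184.1 + 1930) = 0.08710.
So the output falls by 8.71 %.

8.71 %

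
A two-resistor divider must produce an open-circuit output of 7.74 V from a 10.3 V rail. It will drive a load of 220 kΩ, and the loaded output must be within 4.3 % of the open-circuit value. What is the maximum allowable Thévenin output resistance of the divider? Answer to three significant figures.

Loading drop = R_th/(R_th + R_L) ≤ 0.0430, so R_th ≤ R_L · ε/(1−ε) = 220 kΩ × 0.0430/0.9570 = 9.89 kΩ.

R_th ≤ 9.89 kΩ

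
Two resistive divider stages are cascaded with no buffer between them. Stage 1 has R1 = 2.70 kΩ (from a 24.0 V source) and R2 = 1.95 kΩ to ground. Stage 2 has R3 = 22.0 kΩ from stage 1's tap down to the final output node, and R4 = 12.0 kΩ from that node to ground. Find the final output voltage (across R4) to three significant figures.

V_out ≈ 3.44 V

Stage 2 presents R3+R4 = 34.00 kΩ as a load on stage 1's tap.
Stage 1's lower leg becomes R2‖(R3+R4) = 1.844 kΩ, so V_mid = 24.0 × 1.844/4.544 = 9.740 V.
Stage 2 is itself unloaded: V_out = V_mid × R4/(R3+R4) = 9.740 × 12.0/34.00 = 3.44 V.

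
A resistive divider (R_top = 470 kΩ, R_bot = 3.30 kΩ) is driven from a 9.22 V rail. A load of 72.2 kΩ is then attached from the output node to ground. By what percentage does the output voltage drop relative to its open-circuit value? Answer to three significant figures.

The divider's output (Thévenin) resistance is R_top‖R_bot = 3.277 kΩ.
Fractional drop under load = R_th/(R_th + R_L) = 3.277 / (3.277 + 72.2) = 0.04342.
So the output falls by 4.34 %.

4.34 %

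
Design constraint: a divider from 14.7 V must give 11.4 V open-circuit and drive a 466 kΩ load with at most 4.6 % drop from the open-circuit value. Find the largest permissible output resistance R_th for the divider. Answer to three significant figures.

Loading drop = R_th/(R_th + R_L) ≤ 0.0460, so R_th ≤ R_L · ε/(1−ε) = 466 kΩ × 0.0460/0.9540 = 22.5 kΩ.
(Any R1, R2 with R2/(R1+R2) = 0.776 and R1‖R2 ≤ 22.5 kΩ will meet the spec.)

R_th ≤ 22.5 kΩ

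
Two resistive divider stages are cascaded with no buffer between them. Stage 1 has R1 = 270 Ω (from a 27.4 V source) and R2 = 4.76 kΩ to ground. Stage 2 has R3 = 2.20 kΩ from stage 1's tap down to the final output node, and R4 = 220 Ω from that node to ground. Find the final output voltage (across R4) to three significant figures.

Stage 2 presents R3+R4 = 2420 Ω as a load on stage 1's tap.
Stage 1's lower leg becomes R2‖(R3+R4) = 1604 Ω, so V_mid = 27.4 × 1604/1874 = 23.45 V.
Stage 2 is itself unloaded: V_out = V_mid × R4/(R3+R4) = 23.45 × 220/2420 = 2.13 V.

V_out ≈ 2.13 V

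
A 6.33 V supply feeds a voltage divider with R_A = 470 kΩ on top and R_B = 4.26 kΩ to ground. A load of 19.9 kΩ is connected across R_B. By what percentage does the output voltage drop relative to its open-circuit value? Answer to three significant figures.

17.5 %

The divider's output (Thévenin) resistance is R_A‖R_B = 4.222 kΩ.
Fractional drop under load = R_th/(R_th + R_L) = 4.222 / (4.222 + 19.9) = 0.1750.
So the output falls by 17.5 %.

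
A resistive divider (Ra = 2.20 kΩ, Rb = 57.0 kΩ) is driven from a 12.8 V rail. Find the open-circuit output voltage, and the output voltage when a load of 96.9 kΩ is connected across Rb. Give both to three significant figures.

Unloaded: 12.3 V; loaded: 12.1 V

Open-circuit: V = 12.8 × 57.0/(2.20 + 57.0) = 12.3 V.
With the load, Rb becomes Rb‖R_L = 35.89 kΩ, so V = 12.8 × 35.89/38.09 = 12.1 V.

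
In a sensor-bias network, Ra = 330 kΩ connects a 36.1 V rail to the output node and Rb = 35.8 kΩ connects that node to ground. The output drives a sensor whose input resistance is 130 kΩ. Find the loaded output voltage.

The load sits in parallel with Rb: Rb‖R_L = (35.8 × 130) / (35.8 + 130) = 28.07 kΩ.
V_out = 36.1 × 28.07 / (330 + 28.07) = 36.1 × 28.07/358.1 = 2.83 V.
(Unloaded it would have been 3.53 V.)

V_out ≈ 2.83 V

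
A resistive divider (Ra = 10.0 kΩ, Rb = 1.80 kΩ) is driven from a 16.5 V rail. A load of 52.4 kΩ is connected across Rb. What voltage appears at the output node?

The load sits in parallel with Rb: Rb‖R_L = (1.80 × 52.4) / (1.80 + 52.4) = 1.740 kΩ.
V_out = 16.5 × 1.740 / (10.0 + 1.740) = 16.5 × 1.740/11.74 = 2.45 V.

V_out ≈ 2.45 V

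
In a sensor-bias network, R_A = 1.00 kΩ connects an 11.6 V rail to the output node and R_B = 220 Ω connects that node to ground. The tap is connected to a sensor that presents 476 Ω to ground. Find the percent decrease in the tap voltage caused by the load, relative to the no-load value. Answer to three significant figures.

Unloaded V = 11.6 × 220/1220 = 2.092 V.
Loaded: R_B‖R_L = 150.5 Ω, giving V = 11.6 × 150.5/1150 = 1.517 V.
Drop = (2.092 − 1.517) / 2.092 = 27.5 %.

27.5 %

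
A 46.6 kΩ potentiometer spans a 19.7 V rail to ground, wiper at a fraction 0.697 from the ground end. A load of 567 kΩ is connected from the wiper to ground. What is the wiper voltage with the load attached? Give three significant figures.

V ≈ 13.5 V

The wiper splits the pot into (1−α)R = 14.12 kΩ above and αR = 32.48 kΩ below.
Lower section ‖ load = 30.72 kΩ.
V_wiper = 19.7 × 30.72/(14.12 + 30.72) = 13.5 V.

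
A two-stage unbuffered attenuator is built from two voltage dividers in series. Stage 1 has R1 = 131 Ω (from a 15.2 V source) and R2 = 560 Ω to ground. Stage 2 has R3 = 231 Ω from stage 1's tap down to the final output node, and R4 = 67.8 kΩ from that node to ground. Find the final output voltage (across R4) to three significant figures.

Stage 2 presents R3+R4 = 68030 Ω as a load on stage 1's tap.
Stage 1's lower leg becomes R2‖(R3+R4) = 555.4 Ω, so V_mid = 15.2 × 555.4/686.4 = 12.30 V.
Stage 2 is itself unloaded: V_out = V_mid × R4/(R3+R4) = 12.30 × 67800/68030 = 12.3 V.

V_out ≈ 12.3 V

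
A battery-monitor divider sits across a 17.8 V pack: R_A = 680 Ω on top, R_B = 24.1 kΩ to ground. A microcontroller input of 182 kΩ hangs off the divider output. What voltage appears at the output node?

V_out ≈ 17.2 V

The load sits in parallel with R_B: R_B‖R_L = (24100 × 182000) / (24100 + 182000) = 21280 Ω.
V_out = 17.8 × 21280 / (680 + 21280) = 17.8 × 21280/21960 = 17.2 V.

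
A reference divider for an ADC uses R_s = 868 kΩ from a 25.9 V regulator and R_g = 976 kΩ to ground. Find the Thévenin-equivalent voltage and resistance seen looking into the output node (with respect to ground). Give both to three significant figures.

V_th = 13.7 V, R_th = 459 kΩ

V_th is the open-circuit tap voltage: 25.9 × 976/(868 + 976) = 13.7 V.
With the supply zeroed, R_s and R_g appear in parallel from the tap: R_th = R_s‖R_g = (868 × 976)/1844 = 459 kΩ.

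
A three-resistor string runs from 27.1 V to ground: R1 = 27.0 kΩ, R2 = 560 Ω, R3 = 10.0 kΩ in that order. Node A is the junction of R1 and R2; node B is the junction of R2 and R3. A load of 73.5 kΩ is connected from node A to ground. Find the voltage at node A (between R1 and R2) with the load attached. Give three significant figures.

Below node A the series string R2+R3 = 10560 Ω sits in parallel with the 73500 Ω load: 9233 Ω.
V_A = 27.1 × 9233/(27000 + 9233) = 6.91 V.

V ≈ 6.91 V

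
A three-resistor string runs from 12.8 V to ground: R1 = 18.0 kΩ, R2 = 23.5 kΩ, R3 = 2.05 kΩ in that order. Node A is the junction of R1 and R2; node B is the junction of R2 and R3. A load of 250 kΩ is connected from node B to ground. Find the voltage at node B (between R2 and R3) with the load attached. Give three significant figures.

V ≈ 0.598 V

At node B, R3 is in parallel with the load: R3‖R_L = 2.033 kΩ.
Below node A the resistance is R2 + (R3‖R_L) = 25.53 kΩ, so V_A = 12.8 × 25.53/43.53 = 7.508 V.
Then V_B = V_A × (R3‖R_L)/(R2 + R3‖R_L) = 7.508 × 2.033/25.53 = 0.598 V.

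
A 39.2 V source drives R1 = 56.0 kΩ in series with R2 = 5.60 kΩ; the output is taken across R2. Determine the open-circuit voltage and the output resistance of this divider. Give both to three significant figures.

V_th = 3.56 V, R_th = 5.09 kΩ

V_th is the open-circuit tap voltage: 39.2 × 5.60/(56.0 + 5.60) = 3.56 V.
With the supply zeroed, R1 and R2 appear in parallel from the tap: R_th = R1‖R2 = (56.0 × 5.60)/61.60 = 5.09 kΩ.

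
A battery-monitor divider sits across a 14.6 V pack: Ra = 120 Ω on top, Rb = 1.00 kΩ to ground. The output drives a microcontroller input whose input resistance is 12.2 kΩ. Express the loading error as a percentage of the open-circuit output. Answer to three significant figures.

0.871 %

The divider's output (Thévenin) resistance is Ra‖Rb = 107.1 Ω.
Fractional drop under load = R_th/(R_th + R_L) = 107.1 / (107.1 + 12200) = 0.008706.
So the output falls by 0.871 %.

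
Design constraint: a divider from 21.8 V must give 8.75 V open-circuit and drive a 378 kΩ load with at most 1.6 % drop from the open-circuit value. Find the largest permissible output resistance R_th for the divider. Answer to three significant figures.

R_th ≤ 6.15 kΩ

Loading drop = R_th/(R_th + R_L) ≤ 0.0160, so R_th ≤ R_L · ε/(1−ε) = 378 kΩ × 0.0160/0.9840 = 6.15 kΩ.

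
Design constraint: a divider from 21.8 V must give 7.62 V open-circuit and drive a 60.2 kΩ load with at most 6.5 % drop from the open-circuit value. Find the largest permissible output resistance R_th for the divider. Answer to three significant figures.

R_th ≤ 4.19 kΩ

Loading drop = R_th/(R_th + R_L) ≤ 0.0650, so R_th ≤ R_L · ε/(1−ε) = 60.2 kΩ × 0.0650/0.9350 = 4.19 kΩ.
(Any R1, R2 with R2/(R1+R2) = 0.350 and R1‖R2 ≤ 4.19 kΩ will meet the spec.)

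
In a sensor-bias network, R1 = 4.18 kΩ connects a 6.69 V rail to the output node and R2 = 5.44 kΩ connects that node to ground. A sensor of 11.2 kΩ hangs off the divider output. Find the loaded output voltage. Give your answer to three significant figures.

The load sits in parallel with R2: R2‖R_L = (5.44 × 11.2) / (5.44 + 11.2) = 3.662 kΩ.
V_out = 6.69 × 3.662 / (4.18 + 3.662) = 6.69 × 3.662/7.842 = 3.12 V.

V_out ≈ 3.12 V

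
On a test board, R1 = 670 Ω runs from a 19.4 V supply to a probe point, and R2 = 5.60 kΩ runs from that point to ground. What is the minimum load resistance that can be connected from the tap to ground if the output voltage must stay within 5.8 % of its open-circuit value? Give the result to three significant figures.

Output resistance R_th = R1‖R2 = (670 × 5600)/6270 = 598.4 Ω.
The fractional drop is R_th/(R_th + R_L); requiring this ≤ 0.0580 gives R_L ≥ R_th(1/0.0580 − 1) = 598.4 × 16.24 = 9.72 kΩ.

R_L(min) ≈ 9.72 kΩ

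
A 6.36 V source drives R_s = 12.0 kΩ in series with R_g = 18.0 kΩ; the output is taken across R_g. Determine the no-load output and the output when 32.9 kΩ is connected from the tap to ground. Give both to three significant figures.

Unloaded: 3.82 V; loaded: 3.13 V

Open-circuit: V = 6.36 × 18.0/(12.0 + 18.0) = 3.82 V.
With the load, R_g becomes R_g‖R_L = 11.63 kΩ, so V = 6.36 × 11.63/23.63 = 3.13 V.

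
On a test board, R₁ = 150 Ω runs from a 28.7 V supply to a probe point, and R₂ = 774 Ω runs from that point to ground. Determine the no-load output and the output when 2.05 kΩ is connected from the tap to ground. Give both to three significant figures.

Unloaded: 24.0 V; loaded: 22.7 V

Open-circuit: V = 28.7 × 774/(150 + 774) = 24.0 V.
With the load, R₂ becomes R₂‖R_L = 561.9 Ω, so V = 28.7 × 561.9/711.9 = 22.7 V.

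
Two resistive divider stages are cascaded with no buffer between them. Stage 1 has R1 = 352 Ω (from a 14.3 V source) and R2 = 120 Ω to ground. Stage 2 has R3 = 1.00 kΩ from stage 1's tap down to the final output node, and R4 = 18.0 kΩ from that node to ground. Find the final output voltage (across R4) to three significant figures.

Stage 2 presents R3+R4 = 19000 Ω as a load on stage 1's tap.
Stage 1's lower leg becomes R2‖(R3+R4) = 119.2 Ω, so V_mid = 14.3 × 119.2/471.2 = 3.619 V.
Stage 2 is itself unloaded: V_out = V_mid × R4/(R3+R4) = 3.619 × 18000/19000 = 3.43 V.

V_out ≈ 3.43 V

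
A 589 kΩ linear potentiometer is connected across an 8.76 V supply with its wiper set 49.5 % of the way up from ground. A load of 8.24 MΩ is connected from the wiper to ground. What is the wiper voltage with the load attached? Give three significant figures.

V ≈ 4.26 V

The wiper splits the pot into (1−α)R = 297.4 kΩ above and αR = 291.6 kΩ below.
Lower section ‖ load = 281.6 kΩ.
V_wiper = 8.76 × 281.6/(297.4 + 281.6) = 4.26 V.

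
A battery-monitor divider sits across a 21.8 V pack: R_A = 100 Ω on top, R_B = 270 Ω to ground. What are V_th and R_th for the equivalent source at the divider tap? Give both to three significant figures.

V_th = 15.9 V, R_th = 73.0 Ω

V_th is the open-circuit tap voltage: 21.8 × 270/(100 + 270) = 15.9 V.
With the supply zeroed, R_A and R_B appear in parallel from the tap: R_th = R_A‖R_B = (100 × 270)/370.0 = 73.0 Ω.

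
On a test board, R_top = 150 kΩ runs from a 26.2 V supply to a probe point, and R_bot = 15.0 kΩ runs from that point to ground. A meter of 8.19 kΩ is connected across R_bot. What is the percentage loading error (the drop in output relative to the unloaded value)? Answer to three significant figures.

The divider's output (Thévenin) resistance is R_top‖R_bot = 13.64 kΩ.
Fractional drop under load = R_th/(R_th + R_L) = 13.64 / (13.64 + 8.19) = 0.6248.
So the output falls by 62.5 %.

62.5 %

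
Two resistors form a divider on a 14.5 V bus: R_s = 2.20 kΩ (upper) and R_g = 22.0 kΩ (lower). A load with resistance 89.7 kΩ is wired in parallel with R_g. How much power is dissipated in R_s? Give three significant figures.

P ≈ 1.17 mW

Total resistance from the source is R_s + (R_g‖R_L) = 19.87 kΩ, so I = 14.5/19.87 kΩ = 0.7299 mA.
P = I²·R_s = (0.7299 mA)² × 2.20 kΩ = 1.17 mW.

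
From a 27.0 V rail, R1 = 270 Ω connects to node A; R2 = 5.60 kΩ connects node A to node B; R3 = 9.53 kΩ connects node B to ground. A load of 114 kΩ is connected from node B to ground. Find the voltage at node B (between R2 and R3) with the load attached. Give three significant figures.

V ≈ 16.2 V

At node B, R3 is in parallel with the load: R3‖R_L = 8795 Ω.
Below node A the resistance is R2 + (R3‖R_L) = 14390 Ω, so V_A = 27.0 × 14390/14660 = 26.50 V.
Then V_B = V_A × (R3‖R_L)/(R2 + R3‖R_L) = 26.50 × 8795/14390 = 16.2 V.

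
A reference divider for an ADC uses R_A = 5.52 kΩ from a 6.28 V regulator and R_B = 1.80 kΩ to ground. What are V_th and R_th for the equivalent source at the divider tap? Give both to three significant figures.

V_th is the open-circuit tap voltage: 6.28 × 1.80/(5.52 + 1.80) = 1.54 V.
With the supply zeroed, R_A and R_B appear in parallel from the tap: R_th = R_A‖R_B = (5.52 × 1.80)/7.320 = 1.36 kΩ.

V_th = 1.54 V, R_th = 1.36 kΩ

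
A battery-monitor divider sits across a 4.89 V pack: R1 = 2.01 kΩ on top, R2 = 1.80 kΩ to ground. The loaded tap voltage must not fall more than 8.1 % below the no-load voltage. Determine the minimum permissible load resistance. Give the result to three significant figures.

R_L(min) ≈ 10.8 kΩ

Output resistance R_th = R1‖R2 = (2010 × 1800)/3810 = 949.6 Ω.
The fractional drop is R_th/(R_th + R_L); requiring this ≤ 0.0810 gives R_L ≥ R_th(1/0.0810 − 1) = 949.6 × 11.35 = 10.8 kΩ.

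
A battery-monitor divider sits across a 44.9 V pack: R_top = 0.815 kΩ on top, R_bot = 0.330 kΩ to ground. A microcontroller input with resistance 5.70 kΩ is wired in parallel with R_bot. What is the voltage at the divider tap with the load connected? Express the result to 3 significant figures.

The load sits in parallel with R_bot: R_bot‖R_L = (330 × 5700) / (330 + 5700) = 311.9 Ω.
V_out = 44.9 × 311.9 / (815 + 311.9) = 44.9 × 311.9/1127 = 12.4 V.

V_out ≈ 12.4 V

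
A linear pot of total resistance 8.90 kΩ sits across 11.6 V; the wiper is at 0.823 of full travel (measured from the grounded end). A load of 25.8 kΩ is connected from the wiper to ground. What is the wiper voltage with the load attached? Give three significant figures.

The wiper splits the pot into (1−α)R = 1.575 kΩ above and αR = 7.325 kΩ below.
Lower section ‖ load = 5.705 kΩ.
V_wiper = 11.6 × 5.705/(1.575 + 5.705) = 9.09 V.

V ≈ 9.09 V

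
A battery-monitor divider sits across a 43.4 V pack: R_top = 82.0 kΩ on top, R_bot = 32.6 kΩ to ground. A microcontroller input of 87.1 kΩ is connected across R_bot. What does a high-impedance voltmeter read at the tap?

The load sits in parallel with R_bot: R_bot‖R_L = (32.6 × 87.1) / (32.6 + 87.1) = 23.72 kΩ.
V_out = 43.4 × 23.72 / (82.0 + 23.72) = 43.4 × 23.72/105.7 = 9.74 V.
(Unloaded it would have been 12.3 V.)

V_out ≈ 9.74 V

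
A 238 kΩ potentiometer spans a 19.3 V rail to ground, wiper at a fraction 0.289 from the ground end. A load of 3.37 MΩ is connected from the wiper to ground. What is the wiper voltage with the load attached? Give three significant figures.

The wiper splits the pot into (1−α)R = 169.2 kΩ above and αR = 68.78 kΩ below.
Lower section ‖ load = 67.41 kΩ.
V_wiper = 19.3 × 67.41/(169.2 + 67.41) = 5.50 V.

V ≈ 5.50 V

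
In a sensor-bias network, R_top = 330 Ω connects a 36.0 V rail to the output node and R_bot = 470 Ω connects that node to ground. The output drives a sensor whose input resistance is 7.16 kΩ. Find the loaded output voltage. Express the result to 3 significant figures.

The load sits in parallel with R_bot: R_bot‖R_L = (470 × 7160) / (470 + 7160) = 441.0 Ω.
V_out = 36.0 × 441.0 / (330 + 441.0) = 36.0 × 441.0/771.0 = 20.6 V.

V_out ≈ 20.6 V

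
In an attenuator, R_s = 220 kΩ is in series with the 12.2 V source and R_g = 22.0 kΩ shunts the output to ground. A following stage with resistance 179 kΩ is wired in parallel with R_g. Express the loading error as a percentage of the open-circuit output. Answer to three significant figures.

Unloaded V = 12.2 × 22.0/242.0 = 1.1091 V.
Loaded: R_g‖R_L = 19.59 kΩ, giving V = 12.2 × 19.59/239.6 = 0.99762 V.
Drop = (1.1091 − 0.99762) / 1.1091 = 10.1 %.

10.1 %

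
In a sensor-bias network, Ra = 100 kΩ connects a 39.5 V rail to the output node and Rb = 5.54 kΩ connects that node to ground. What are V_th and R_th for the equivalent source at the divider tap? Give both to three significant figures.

V_th is the open-circuit tap voltage: 39.5 × 5.54/(100 + 5.54) = 2.07 V.
With the supply zeroed, Ra and Rb appear in parallel from the tap: R_th = Ra‖Rb = (100 × 5.54)/105.5 = 5.25 kΩ.

V_th = 2.07 V, R_th = 5.25 kΩ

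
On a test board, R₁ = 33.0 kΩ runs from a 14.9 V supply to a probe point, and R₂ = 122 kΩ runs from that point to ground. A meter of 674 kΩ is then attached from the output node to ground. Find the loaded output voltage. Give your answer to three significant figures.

The load sits in parallel with R₂: R₂‖R_L = (122 × 674) / (122 + 674) = 103.3 kΩ.
V_out = 14.9 × 103.3 / (33.0 + 103.3) = 14.9 × 103.3/136.3 = 11.3 V.
(Unloaded it would have been 11.7 V.)

V_out ≈ 11.3 V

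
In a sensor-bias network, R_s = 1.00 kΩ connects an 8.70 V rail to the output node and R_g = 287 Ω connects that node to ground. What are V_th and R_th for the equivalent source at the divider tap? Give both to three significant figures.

V_th is the open-circuit tap voltage: 8.70 × 287/(1000 + 287) = 1.94 V.
With the supply zeroed, R_s and R_g appear in parallel from the tap: R_th = R_s‖R_g = (1000 × 287)/1287 = 223 Ω.

V_th = 1.94 V, R_th = 223 Ω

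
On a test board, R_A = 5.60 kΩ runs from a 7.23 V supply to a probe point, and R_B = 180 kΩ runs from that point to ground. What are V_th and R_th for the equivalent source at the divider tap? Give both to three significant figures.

V_th = 7.01 V, R_th = 5.43 kΩ

V_th is the open-circuit tap voltage: 7.23 × 180/(5.60 + 180) = 7.01 V.
With the supply zeroed, R_A and R_B appear in parallel from the tap: R_th = R_A‖R_B = (5.60 × 180)/185.6 = 5.43 kΩ.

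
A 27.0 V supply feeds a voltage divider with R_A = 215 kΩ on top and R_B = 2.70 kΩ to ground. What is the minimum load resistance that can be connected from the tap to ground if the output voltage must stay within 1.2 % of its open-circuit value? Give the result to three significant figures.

R_L(min) ≈ 220 kΩ

Output resistance R_th = R_A‖R_B = (215 × 2.70)/217.7 = 2.667 kΩ.
The fractional drop is R_th/(R_th + R_L); requiring this ≤ 0.0120 gives R_L ≥ R_th(1/0.0120 − 1) = 2.667 × 82.33 = 220 kΩ.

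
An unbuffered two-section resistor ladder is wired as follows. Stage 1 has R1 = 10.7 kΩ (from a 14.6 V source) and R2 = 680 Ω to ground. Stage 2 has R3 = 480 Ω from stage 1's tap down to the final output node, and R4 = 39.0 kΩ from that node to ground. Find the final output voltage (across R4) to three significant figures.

Stage 2 presents R3+R4 = 39480 Ω as a load on stage 1's tap.
Stage 1's lower leg becomes R2‖(R3+R4) = 668.5 Ω, so V_mid = 14.6 × 668.5/11370 = 0.8585 V.
Stage 2 is itself unloaded: V_out = V_mid × R4/(R3+R4) = 0.8585 × 39000/39480 = 0.848 V.

V_out ≈ 0.848 V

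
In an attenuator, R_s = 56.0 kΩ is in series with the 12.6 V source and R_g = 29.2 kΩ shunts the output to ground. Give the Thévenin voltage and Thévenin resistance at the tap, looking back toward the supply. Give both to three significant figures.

V_th = 4.32 V, R_th = 19.2 kΩ

V_th is the open-circuit tap voltage: 12.6 × 29.2/(56.0 + 29.2) = 4.32 V.
With the supply zeroed, R_s and R_g appear in parallel from the tap: R_th = R_s‖R_g = (56.0 × 29.2)/85.20 = 19.2 kΩ.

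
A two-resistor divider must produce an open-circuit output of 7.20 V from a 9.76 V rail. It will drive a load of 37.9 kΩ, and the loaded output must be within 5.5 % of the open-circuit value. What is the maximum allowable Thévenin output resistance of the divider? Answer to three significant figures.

R_th ≤ 2.21 kΩ

Loading drop = R_th/(R_th + R_L) ≤ 0.0550, so R_th ≤ R_L · ε/(1−ε) = 37.9 kΩ × 0.0550/0.9450 = 2.21 kΩ.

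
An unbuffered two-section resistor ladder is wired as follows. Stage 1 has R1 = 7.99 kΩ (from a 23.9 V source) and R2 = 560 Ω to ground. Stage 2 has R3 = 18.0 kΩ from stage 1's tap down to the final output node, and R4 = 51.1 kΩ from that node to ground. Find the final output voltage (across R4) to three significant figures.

V_out ≈ 1.15 V

Stage 2 presents R3+R4 = 69100 Ω as a load on stage 1's tap.
Stage 1's lower leg becomes R2‖(R3+R4) = 555.5 Ω, so V_mid = 23.9 × 555.5/8545 = 1.554 V.
Stage 2 is itself unloaded: V_out = V_mid × R4/(R3+R4) = 1.554 × 51100/69100 = 1.15 V.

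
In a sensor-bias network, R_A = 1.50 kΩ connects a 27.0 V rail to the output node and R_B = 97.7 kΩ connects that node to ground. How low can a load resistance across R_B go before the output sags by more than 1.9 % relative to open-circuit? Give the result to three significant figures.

Output resistance R_th = R_A‖R_B = (1.50 × 97.7)/99.20 = 1.477 kΩ.
The fractional drop is R_th/(R_th + R_L); requiring this ≤ 0.0190 gives R_L ≥ R_th(1/0.0190 − 1) = 1.477 × 51.63 = 76.3 kΩ.

R_L(min) ≈ 76.3 kΩ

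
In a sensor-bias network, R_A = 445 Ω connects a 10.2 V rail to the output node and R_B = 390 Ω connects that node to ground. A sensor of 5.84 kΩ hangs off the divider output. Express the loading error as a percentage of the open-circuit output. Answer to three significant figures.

3.44 %

The divider's output (Thévenin) resistance is R_A‖R_B = 207.8 Ω.
Fractional drop under load = R_th/(R_th + R_L) = 207.8 / (207.8 + 5840) = 0.03437.
So the output falls by 3.44 %.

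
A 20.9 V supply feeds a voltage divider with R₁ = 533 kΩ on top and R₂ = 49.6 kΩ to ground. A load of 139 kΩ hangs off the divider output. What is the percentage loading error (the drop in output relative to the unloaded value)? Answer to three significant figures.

Unloaded V = 20.9 × 49.6/582.6 = 1.779 V.
Loaded: R₂‖R_L = 36.56 kΩ, giving V = 20.9 × 36.56/569.6 = 1.341 V.
Drop = (1.779 − 1.341) / 1.779 = 24.6 %.

24.6 %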